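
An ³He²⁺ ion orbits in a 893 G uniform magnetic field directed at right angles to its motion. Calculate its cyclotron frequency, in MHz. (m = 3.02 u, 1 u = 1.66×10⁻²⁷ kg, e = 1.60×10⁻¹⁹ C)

f = qB/(2πm) = (2×1.60×10^-19)(0.0893) / [2π(5.01×10^-27)] = 9.07×10^5 Hz.

f ≈ 0.907 MHz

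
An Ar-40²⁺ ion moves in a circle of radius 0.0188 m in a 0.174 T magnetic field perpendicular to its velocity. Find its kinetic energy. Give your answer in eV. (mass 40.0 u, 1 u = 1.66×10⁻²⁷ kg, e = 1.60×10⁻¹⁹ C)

K ≈ 51.6 eV

v = qBr/m = (2×1.60×10^-19)(0.174)(0.0188) / (6.64×10^-26) = 1.58×10^4 m/s.
K = ½mv² = 0.5·(6.64×10^-26)·(1.58×10^4)² = 8.25×10^-18 J = 51.6 eV.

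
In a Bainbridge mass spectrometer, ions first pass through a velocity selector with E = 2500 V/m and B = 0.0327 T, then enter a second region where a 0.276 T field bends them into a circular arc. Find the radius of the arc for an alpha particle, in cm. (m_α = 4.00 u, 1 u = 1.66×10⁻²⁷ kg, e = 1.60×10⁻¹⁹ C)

r ≈ 0.575 cm

The selector passes v = E/B = 2500/0.0327 = 7.65×10^4 m/s.
In the deflection region, r = mv/(qB₂) = (6.64×10^-27)(7.65×10^4) / [(2×1.60×10^-19)(0.276)] = 5.75×10^-3 m.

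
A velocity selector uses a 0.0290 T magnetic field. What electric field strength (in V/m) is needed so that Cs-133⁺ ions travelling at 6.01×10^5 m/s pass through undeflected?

qE = qvB ⇒ E = vB = (6.01×10^5)(0.0290) = 1.74×10^4 V/m.

E ≈ 1.74×10^4 V/m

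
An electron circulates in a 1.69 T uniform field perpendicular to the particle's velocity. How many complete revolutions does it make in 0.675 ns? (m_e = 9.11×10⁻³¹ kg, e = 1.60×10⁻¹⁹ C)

T = 2πm/(qB) = 2π(9.11×10^-31) / [(1×1.60×10^-19)(1.69)] = 2.1169×10^-11 s.
N = t/T = 6.75×10^-10 / 2.1169×10^-11 ≈ 31.89, so 31 complete revolutions.

N = 31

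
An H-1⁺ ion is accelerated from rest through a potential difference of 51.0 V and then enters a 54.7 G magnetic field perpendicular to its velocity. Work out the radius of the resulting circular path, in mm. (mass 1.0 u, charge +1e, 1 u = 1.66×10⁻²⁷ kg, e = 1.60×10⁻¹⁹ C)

r ≈ 188 mm

The kinetic energy gained is K = qV = (1×1.60×10^-19)(51.0) = 8.16×10^-18 J.
v = √(2K/m) = 9.92×10^4 m/s.
r = mv/(qB) = (1.66×10^-27)(9.92×10^4) / [(1×1.60×10^-19)(5.47×10^-3)] = 0.188 m.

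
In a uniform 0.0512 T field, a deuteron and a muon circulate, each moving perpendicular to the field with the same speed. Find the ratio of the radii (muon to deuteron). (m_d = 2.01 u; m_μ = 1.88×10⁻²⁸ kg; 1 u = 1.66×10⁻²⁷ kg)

ratio ≈ 0.0563

r = mv/(qB) ⇒ at equal v, r ∝ m/q.
r_{muon}/r_{deuteron} = 0.0563.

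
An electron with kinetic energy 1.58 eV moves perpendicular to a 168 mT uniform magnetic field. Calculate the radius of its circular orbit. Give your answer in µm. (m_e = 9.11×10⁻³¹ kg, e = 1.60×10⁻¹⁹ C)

Convert the energy: K = 1.58 eV = 2.53×10^-19 J.
v = √(2K/m) = √(2·2.53×10^-19/9.11×10^-31) = 7.45×10^5 m/s.
r = mv/(qB) = (9.11×10^-31)(7.45×10^5) / [(1×1.60×10^-19)(0.168)] = 2.52×10^-5 m.

r ≈ 25.2 µm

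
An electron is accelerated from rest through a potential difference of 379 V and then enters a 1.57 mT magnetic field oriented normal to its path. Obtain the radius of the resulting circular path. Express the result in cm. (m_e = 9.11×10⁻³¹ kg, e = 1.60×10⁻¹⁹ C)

The kinetic energy gained is K = qV = (1×1.60×10^-19)(379) = 6.06×10^-17 J.
v = √(2K/m) = 1.15×10^7 m/s.
r = mv/(qB) = (9.11×10^-31)(1.15×10^7) / [(1×1.60×10^-19)(1.57×10^-3)] = 0.0418 m.

r ≈ 4.18 cm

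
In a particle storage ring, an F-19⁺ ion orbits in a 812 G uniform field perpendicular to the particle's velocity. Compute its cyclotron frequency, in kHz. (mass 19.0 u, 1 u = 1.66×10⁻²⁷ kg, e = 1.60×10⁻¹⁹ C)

f ≈ 65.6 kHz

f = qB/(2πm) = (1×1.60×10^-19)(0.0812) / [2π(3.15×10^-26)] = 6.56×10^4 Hz.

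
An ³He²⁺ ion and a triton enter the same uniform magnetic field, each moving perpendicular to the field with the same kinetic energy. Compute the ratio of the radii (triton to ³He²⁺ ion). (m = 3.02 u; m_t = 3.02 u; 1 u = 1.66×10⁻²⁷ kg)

ratio ≈ 2.00

r = √(2mK)/(qB) ⇒ at equal K, r ∝ √m/q.
r_{triton}/r_{³He²⁺ ion} = 2.00.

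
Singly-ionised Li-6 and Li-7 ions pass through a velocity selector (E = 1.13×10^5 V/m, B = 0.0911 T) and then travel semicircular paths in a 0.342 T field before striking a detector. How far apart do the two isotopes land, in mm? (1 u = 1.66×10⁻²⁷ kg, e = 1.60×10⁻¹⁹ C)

Δd ≈ 75.3 mm

Both emerge at v = E/B₁ = 1.24×10^6 m/s.
r = mv/(qB₂), so r₁ = 0.2258 m and r₂ = 0.2634 m, giving Δr = 0.0376 m.
After a semicircle each ion lands a diameter 2r from the entry slit, so the separation is 2Δr = 0.0753 m.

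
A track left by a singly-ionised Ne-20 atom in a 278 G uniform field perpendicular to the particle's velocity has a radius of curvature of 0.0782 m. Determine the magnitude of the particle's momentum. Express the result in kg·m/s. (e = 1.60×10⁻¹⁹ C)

p ≈ 3.48×10^-22 kg·m/s

Since qvB = mv²/r, the momentum p = mv = qBr.
p = (1×1.60×10^-19)(0.0278)(0.0782) = 3.48×10^-22 kg·m/s.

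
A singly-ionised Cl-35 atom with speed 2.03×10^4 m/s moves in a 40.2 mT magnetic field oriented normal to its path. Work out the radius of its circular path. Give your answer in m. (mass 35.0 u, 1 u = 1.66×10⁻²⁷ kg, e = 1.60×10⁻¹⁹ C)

r ≈ 0.183 m

The magnetic force provides the centripetal force: qvB = mv²/r, so r = mv/(qB).
r = (5.81×10^-26 kg)(2.03×10^4 m/s) / [(1×1.60×10^-19 C)(0.0402 T)] = 0.183 m.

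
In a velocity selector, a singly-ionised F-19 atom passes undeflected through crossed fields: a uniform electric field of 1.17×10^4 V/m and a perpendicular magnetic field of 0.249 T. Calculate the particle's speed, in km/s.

For zero net force, qE = qvB, so v = E/B.
v = (1.17×10^4) / (0.249) = 4.70×10^4 m/s.

v ≈ 47.0 km/s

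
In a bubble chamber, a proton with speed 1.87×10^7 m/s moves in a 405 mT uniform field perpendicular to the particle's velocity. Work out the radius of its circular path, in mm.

The magnetic force provides the centripetal force: qvB = mv²/r, so r = mv/(qB).
r = (1.67×10^-27 kg)(1.87×10^7 m/s) / [(1×1.60×10^-19 C)(0.405 T)] = 0.482 m.

r ≈ 482 mm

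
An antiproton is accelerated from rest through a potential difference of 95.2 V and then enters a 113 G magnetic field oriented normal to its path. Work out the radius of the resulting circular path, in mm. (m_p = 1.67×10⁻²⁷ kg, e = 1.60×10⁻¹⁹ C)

The kinetic energy gained is K = qV = (1×1.60×10^-19)(95.2) = 1.52×10^-17 J.
v = √(2K/m) = 1.35×10^5 m/s.
r = mv/(qB) = (1.67×10^-27)(1.35×10^5) / [(1×1.60×10^-19)(0.0113)] = 0.125 m.

r ≈ 125 mm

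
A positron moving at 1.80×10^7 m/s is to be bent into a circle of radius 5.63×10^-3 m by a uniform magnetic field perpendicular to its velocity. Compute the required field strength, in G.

B ≈ 182 G

qvB = mv²/r gives B = mv/(qr).
B = (9.11×10^-31)(1.80×10^7) / [(1×1.60×10^-19)(5.63×10^-3)] = 0.0182 T.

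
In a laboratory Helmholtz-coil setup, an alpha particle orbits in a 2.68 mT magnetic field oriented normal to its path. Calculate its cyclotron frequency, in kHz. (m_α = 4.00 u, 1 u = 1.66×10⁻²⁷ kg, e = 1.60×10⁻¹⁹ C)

f ≈ 20.6 kHz

f = qB/(2πm) = (2×1.60×10^-19)(2.68×10^-3) / [2π(6.64×10^-27)] = 2.06×10^4 Hz.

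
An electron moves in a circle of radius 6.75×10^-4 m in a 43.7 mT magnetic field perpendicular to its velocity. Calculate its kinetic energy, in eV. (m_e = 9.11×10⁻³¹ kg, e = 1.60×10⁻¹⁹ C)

K ≈ 76.4 eV

v = qBr/m = (1×1.60×10^-19)(0.0437)(6.75×10^-4) / (9.11×10^-31) = 5.18×10^6 m/s.
K = ½mv² = 0.5·(9.11×10^-31)·(5.18×10^6)² = 1.22×10^-17 J = 76.4 eV.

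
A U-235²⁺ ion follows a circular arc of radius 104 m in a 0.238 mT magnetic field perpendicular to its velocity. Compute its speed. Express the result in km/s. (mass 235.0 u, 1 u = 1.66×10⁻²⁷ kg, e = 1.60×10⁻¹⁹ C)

v ≈ 20.3 km/s

From qvB = mv²/r, v = qBr/m.
v = (2×1.60×10^-19)(2.38×10^-4)(104) / (3.90×10^-25) = 2.03×10^4 m/s.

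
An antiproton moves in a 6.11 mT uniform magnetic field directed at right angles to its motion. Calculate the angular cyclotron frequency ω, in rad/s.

ω ≈ 5.85×10^5 rad/s

ω = qB/m = (1×1.60×10^-19)(6.11×10^-3) / (1.67×10^-27) = 5.85×10^5 rad/s.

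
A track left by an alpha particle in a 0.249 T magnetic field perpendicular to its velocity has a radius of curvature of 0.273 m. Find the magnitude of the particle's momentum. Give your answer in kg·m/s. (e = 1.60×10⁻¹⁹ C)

p ≈ 2.18×10^-20 kg·m/s

Since qvB = mv²/r, the momentum p = mv = qBr.
p = (2×1.60×10^-19)(0.249)(0.273) = 2.18×10^-20 kg·m/s.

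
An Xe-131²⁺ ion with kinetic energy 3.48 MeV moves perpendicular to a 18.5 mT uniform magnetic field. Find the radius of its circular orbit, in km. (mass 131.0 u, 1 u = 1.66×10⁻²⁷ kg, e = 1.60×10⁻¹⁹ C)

Convert the energy: K = 3.48 MeV = 5.57×10^-13 J.
v = √(2K/m) = √(2·5.57×10^-13/2.17×10^-25) = 2.26×10^6 m/s.
r = mv/(qB) = (2.17×10^-25)(2.26×10^6) / [(2×1.60×10^-19)(0.0185)] = 83.1 m.

r ≈ 0.0831 km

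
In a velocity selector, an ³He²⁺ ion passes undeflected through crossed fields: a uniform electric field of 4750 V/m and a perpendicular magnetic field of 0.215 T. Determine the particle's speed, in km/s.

For zero net force, qE = qvB, so v = E/B.
v = (4750) / (0.215) = 2.21×10^4 m/s.

v ≈ 22.1 km/s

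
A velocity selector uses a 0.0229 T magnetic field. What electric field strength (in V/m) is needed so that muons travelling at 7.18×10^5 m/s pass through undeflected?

qE = qvB ⇒ E = vB = (7.18×10^5)(0.0229) = 1.64×10^4 V/m.

E ≈ 1.64×10^4 V/m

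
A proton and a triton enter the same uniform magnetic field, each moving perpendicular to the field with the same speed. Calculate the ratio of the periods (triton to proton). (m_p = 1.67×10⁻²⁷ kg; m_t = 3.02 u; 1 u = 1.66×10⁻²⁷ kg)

ratio ≈ 3.00

T = 2πm/(qB) is independent of speed, so T₂/T₁ = (m₂/q₂)/(m₁/q₁).
T_{triton}/T_{proton} = (5.01×10^-27/1e) / (1.67×10^-27/1e) = 3.00.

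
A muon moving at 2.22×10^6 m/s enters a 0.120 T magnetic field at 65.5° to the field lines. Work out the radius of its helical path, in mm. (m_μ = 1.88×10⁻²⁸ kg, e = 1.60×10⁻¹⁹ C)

r ≈ 19.8 mm

Only the perpendicular component v⊥ = v sin65.5° = 2.02×10^6 m/s is bent by the field.
r = m v⊥ /(qB) = (1.88×10^-28)(2.02×10^6) / [(1×1.60×10^-19)(0.120)] = 0.0198 m.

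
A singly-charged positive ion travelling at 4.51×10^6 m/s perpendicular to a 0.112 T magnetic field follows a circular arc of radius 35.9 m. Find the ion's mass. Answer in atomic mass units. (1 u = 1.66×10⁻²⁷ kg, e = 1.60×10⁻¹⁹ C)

qvB = mv²/r ⇒ m = qBr/v.
m = (1×1.60×10^-19)(0.112)(35.9) / (4.51×10^6) = 1.43×10^-25 kg = 85.9 u.

m ≈ 85.9 u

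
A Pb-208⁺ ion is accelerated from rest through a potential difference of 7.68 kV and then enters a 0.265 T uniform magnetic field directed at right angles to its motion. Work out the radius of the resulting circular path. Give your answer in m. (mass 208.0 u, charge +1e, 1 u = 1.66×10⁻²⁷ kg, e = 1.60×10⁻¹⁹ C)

The kinetic energy gained is K = qV = (1×1.60×10^-19)(7680) = 1.23×10^-15 J.
v = √(2K/m) = 8.44×10^4 m/s.
r = mv/(qB) = (3.45×10^-25)(8.44×10^4) / [(1×1.60×10^-19)(0.265)] = 0.687 m.

r ≈ 0.687 m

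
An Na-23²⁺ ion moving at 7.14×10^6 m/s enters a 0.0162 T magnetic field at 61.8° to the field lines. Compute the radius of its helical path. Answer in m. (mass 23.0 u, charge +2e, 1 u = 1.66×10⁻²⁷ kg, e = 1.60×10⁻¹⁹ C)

Only the perpendicular component v⊥ = v sin61.8° = 6.29×10^6 m/s is bent by the field.
r = m v⊥ /(qB) = (3.82×10^-26)(6.29×10^6) / [(2×1.60×10^-19)(0.0162)] = 46.3 m.

r ≈ 46.3 m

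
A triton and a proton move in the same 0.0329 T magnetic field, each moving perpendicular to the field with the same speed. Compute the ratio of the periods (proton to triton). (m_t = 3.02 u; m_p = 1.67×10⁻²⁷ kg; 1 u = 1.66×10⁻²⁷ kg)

T = 2πm/(qB) is independent of speed, so T₂/T₁ = (m₂/q₂)/(m₁/q₁).
T_{proton}/T_{triton} = (1.67×10^-27/1e) / (5.01×10^-27/1e) = 0.333.

ratio ≈ 0.333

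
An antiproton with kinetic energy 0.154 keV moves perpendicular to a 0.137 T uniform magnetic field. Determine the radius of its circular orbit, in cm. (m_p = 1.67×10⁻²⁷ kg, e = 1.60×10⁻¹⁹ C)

Convert the energy: K = 0.154 keV = 2.46×10^-17 J.
v = √(2K/m) = √(2·2.46×10^-17/1.67×10^-27) = 1.72×10^5 m/s.
r = mv/(qB) = (1.67×10^-27)(1.72×10^5) / [(1×1.60×10^-19)(0.137)] = 0.0131 m.

r ≈ 1.31 cm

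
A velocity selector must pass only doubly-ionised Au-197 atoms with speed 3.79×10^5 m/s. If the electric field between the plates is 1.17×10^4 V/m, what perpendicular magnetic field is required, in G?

B ≈ 309 G

qE = qvB ⇒ B = E/v = (1.17×10^4) / (3.79×10^5) = 0.0309 T.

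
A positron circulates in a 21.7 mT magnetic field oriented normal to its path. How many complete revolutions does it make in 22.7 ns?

N = 13

T = 2πm/(qB) = 2π(9.11×10^-31) / [(1×1.60×10^-19)(0.0217)] = 1.6486×10^-9 s.
N = t/T = 2.27×10^-8 / 1.6486×10^-9 ≈ 13.77, so 13 complete revolutions.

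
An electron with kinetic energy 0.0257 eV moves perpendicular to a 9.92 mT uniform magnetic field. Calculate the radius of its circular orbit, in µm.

Convert the energy: K = 0.0257 eV = 4.11×10^-21 J.
v = √(2K/m) = √(2·4.11×10^-21/9.11×10^-31) = 9.50×10^4 m/s.
r = mv/(qB) = (9.11×10^-31)(9.50×10^4) / [(1×1.60×10^-19)(9.92×10^-3)] = 5.45×10^-5 m.

r ≈ 54.5 µm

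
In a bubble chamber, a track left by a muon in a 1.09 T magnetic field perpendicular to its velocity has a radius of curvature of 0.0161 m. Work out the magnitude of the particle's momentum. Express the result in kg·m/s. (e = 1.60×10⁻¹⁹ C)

p ≈ 2.81×10^-21 kg·m/s

Since qvB = mv²/r, the momentum p = mv = qBr.
p = (1×1.60×10^-19)(1.09)(0.0161) = 2.81×10^-21 kg·m/s.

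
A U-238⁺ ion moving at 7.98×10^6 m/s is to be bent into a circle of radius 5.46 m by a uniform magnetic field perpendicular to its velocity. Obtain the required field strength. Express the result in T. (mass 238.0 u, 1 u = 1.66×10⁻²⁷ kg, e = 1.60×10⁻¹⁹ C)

qvB = mv²/r gives B = mv/(qr).
B = (3.95×10^-25)(7.98×10^6) / [(1×1.60×10^-19)(5.46)] = 3.61 T.

B ≈ 3.61 T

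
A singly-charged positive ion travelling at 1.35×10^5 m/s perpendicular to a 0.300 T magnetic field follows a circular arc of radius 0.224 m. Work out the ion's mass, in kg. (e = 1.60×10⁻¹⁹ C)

qvB = mv²/r ⇒ m = qBr/v.
m = (1×1.60×10^-19)(0.300)(0.224) / (1.35×10^5) = 7.96×10^-26 kg.

m ≈ 7.96×10^-26 kg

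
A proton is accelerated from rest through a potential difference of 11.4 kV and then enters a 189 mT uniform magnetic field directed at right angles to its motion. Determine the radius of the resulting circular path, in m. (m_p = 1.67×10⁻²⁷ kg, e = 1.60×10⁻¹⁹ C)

The kinetic energy gained is K = qV = (1×1.60×10^-19)(1.14×10^4) = 1.82×10^-15 J.
v = √(2K/m) = 1.48×10^6 m/s.
r = mv/(qB) = (1.67×10^-27)(1.48×10^6) / [(1×1.60×10^-19)(0.189)] = 0.0816 m.

r ≈ 0.0816 m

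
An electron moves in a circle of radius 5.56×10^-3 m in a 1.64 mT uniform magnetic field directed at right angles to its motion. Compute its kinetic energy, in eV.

v = qBr/m = (1×1.60×10^-19)(1.64×10^-3)(5.56×10^-3) / (9.11×10^-31) = 1.60×10^6 m/s.
K = ½mv² = 0.5·(9.11×10^-31)·(1.60×10^6)² = 1.17×10^-18 J = 7.30 eV.

K ≈ 7.30 eV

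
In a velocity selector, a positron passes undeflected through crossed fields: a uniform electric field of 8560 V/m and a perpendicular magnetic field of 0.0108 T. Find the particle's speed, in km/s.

v ≈ 793 km/s

For zero net force, qE = qvB, so v = E/B.
v = (8560) / (0.0108) = 7.93×10^5 m/s.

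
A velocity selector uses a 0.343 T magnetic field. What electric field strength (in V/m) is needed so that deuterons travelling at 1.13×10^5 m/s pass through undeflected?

E ≈ 3.88×10^4 V/m

qE = qvB ⇒ E = vB = (1.13×10^5)(0.343) = 3.88×10^4 V/m.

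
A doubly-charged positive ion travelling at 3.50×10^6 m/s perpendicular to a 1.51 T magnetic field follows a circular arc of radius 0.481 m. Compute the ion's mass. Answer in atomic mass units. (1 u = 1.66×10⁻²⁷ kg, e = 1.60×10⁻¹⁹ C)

qvB = mv²/r ⇒ m = qBr/v.
m = (2×1.60×10^-19)(1.51)(0.481) / (3.50×10^6) = 6.64×10^-26 kg = 40.0 u.

m ≈ 40.0 u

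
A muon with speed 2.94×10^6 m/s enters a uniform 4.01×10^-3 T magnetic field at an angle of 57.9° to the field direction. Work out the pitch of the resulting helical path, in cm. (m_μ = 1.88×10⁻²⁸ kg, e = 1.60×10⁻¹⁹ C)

The velocity component along B is v∥ = v cos57.9° = 1.56×10^6 m/s.
The cyclotron period T = 2πm/(qB) = 1.84×10^-6 s is set by m, q, B alone.
Pitch = v∥·T = (1.56×10^6)(1.84×10^-6) = 2.88 m.

pitch ≈ 288 cm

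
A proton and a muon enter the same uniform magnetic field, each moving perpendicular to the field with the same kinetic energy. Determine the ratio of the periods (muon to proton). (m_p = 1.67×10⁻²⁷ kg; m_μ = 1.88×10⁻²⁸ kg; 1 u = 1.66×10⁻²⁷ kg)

ratio ≈ 0.113

T = 2πm/(qB) is independent of speed, so T₂/T₁ = (m₂/q₂)/(m₁/q₁).
T_{muon}/T_{proton} = (1.88×10^-28/1e) / (1.67×10^-27/1e) = 0.113.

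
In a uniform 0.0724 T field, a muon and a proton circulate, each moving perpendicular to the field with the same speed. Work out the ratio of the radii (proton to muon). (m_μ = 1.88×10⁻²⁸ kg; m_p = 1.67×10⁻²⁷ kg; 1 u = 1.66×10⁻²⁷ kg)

r = mv/(qB) ⇒ at equal v, r ∝ m/q.
r_{proton}/r_{muon} = 8.88.

ratio ≈ 8.88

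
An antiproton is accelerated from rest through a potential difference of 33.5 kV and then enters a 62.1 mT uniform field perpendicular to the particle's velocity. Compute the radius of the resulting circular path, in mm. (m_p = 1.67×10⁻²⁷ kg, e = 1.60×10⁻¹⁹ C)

The kinetic energy gained is K = qV = (1×1.60×10^-19)(3.35×10^4) = 5.36×10^-15 J.
v = √(2K/m) = 2.53×10^6 m/s.
r = mv/(qB) = (1.67×10^-27)(2.53×10^6) / [(1×1.60×10^-19)(0.0621)] = 0.426 m.

r ≈ 426 mm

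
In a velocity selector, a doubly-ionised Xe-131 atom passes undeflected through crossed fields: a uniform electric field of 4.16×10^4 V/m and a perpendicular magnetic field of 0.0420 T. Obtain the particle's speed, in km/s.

For zero net force, qE = qvB, so v = E/B.
v = (4.16×10^4) / (0.0420) = 9.90×10^5 m/s.

v ≈ 990 km/s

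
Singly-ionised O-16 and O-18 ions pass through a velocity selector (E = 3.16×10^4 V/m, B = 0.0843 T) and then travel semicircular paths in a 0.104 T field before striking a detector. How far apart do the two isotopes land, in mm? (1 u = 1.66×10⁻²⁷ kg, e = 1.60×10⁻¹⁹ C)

Both emerge at v = E/B₁ = 3.75×10^5 m/s.
r = mv/(qB₂), so r₁ = 0.5983 m and r₂ = 0.6731 m, giving Δr = 0.0748 m.
After a semicircle each ion lands a diameter 2r from the entry slit, so the separation is 2Δr = 0.150 m.

Δd ≈ 150 mm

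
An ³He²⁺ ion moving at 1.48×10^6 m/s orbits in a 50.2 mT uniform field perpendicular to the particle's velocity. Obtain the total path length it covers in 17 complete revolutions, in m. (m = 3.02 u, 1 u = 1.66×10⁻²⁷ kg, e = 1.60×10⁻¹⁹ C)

r = mv/(qB) = 0.462 m, so one revolution covers 2πr = 2.90 m.
In 17 revolutions: L = 17·2πr = 49.3 m.

L ≈ 49.3 m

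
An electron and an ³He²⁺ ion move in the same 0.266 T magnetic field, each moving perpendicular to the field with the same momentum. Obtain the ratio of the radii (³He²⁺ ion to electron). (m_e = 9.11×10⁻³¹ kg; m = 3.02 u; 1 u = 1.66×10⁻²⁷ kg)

r = p/(qB) ⇒ at equal p, r ∝ 1/q.
r_{³He²⁺ ion}/r_{electron} = 0.500.

ratio ≈ 0.500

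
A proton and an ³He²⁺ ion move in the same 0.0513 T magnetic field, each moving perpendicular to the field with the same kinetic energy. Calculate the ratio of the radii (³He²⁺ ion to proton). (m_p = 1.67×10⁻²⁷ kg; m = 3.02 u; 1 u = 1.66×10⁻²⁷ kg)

r = √(2mK)/(qB) ⇒ at equal K, r ∝ √m/q.
r_{³He²⁺ ion}/r_{proton} = 0.866.

ratio ≈ 0.866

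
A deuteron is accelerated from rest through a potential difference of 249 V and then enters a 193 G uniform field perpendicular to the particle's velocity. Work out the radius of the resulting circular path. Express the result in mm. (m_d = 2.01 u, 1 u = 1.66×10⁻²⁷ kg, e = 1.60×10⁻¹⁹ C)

The kinetic energy gained is K = qV = (1×1.60×10^-19)(249) = 3.98×10^-17 J.
v = √(2K/m) = 1.55×10^5 m/s.
r = mv/(qB) = (3.34×10^-27)(1.55×10^5) / [(1×1.60×10^-19)(0.0193)] = 0.167 m.

r ≈ 167 mm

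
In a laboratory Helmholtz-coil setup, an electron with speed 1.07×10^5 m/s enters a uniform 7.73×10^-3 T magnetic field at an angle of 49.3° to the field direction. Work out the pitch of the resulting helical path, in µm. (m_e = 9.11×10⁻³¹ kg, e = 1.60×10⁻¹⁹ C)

pitch ≈ 323 µm

The velocity component along B is v∥ = v cos49.3° = 6.98×10^4 m/s.
The cyclotron period T = 2πm/(qB) = 4.63×10^-9 s is set by m, q, B alone.
Pitch = v∥·T = (6.98×10^4)(4.63×10^-9) = 3.23×10^-4 m.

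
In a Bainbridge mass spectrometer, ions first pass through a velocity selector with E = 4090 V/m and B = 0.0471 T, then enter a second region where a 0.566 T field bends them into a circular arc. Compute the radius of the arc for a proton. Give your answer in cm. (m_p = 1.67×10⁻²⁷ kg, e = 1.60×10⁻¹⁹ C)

The selector passes v = E/B = 4090/0.0471 = 8.68×10^4 m/s.
In the deflection region, r = mv/(qB₂) = (1.67×10^-27)(8.68×10^4) / [(1×1.60×10^-19)(0.566)] = 1.60×10^-3 m.

r ≈ 0.160 cm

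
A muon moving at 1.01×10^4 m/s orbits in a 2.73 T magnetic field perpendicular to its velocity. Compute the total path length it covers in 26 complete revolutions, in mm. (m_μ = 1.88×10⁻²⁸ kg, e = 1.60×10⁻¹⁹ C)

r = mv/(qB) = 4.35×10^-6 m, so one revolution covers 2πr = 2.73×10^-5 m.
In 26 revolutions: L = 26·2πr = 7.10×10^-4 m.

L ≈ 0.710 mm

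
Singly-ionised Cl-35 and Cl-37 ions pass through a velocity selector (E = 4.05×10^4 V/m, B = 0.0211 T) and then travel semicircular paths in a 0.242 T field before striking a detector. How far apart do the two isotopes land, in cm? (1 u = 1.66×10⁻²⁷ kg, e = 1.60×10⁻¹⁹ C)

Both emerge at v = E/B₁ = 1.92×10^6 m/s.
r = mv/(qB₂), so r₁ = 2.880 m and r₂ = 3.045 m, giving Δr = 0.165 m.
After a semicircle each ion lands a diameter 2r from the entry slit, so the separation is 2Δr = 0.329 m.

Δd ≈ 32.9 cm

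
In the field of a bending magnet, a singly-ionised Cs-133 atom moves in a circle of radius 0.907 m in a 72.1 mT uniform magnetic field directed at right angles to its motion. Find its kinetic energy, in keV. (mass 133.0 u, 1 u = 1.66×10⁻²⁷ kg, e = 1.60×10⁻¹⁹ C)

v = qBr/m = (1×1.60×10^-19)(0.0721)(0.907) / (2.21×10^-25) = 4.74×10^4 m/s.
K = ½mv² = 0.5·(2.21×10^-25)·(4.74×10^4)² = 2.48×10^-16 J = 1.55 keV.

K ≈ 1.55 keV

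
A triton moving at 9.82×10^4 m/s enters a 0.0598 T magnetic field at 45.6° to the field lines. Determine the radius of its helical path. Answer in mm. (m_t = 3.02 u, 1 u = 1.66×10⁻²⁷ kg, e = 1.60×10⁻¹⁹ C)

Only the perpendicular component v⊥ = v sin45.6° = 7.02×10^4 m/s is bent by the field.
r = m v⊥ /(qB) = (5.01×10^-27)(7.02×10^4) / [(1×1.60×10^-19)(0.0598)] = 0.0368 m.

r ≈ 36.8 mm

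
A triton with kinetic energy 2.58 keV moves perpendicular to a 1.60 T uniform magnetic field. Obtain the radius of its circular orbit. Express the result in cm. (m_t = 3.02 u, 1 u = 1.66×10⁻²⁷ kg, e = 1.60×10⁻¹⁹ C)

Convert the energy: K = 2.58 keV = 4.13×10^-16 J.
v = √(2K/m) = √(2·4.13×10^-16/5.01×10^-27) = 4.06×10^5 m/s.
r = mv/(qB) = (5.01×10^-27)(4.06×10^5) / [(1×1.60×10^-19)(1.60)] = 7.95×10^-3 m.

r ≈ 0.795 cm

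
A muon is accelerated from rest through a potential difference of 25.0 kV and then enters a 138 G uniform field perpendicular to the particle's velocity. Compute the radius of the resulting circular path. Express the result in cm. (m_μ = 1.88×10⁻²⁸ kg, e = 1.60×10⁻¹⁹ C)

r ≈ 55.5 cm

The kinetic energy gained is K = qV = (1×1.60×10^-19)(2.50×10^4) = 4.00×10^-15 J.
v = √(2K/m) = 6.52×10^6 m/s.
r = mv/(qB) = (1.88×10^-28)(6.52×10^6) / [(1×1.60×10^-19)(0.0138)] = 0.555 m.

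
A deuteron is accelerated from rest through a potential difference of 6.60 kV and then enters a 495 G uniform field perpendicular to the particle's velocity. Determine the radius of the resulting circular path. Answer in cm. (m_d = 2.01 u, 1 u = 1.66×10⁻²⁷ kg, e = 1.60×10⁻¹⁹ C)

r ≈ 33.5 cm

The kinetic energy gained is K = qV = (1×1.60×10^-19)(6600) = 1.06×10^-15 J.
v = √(2K/m) = 7.96×10^5 m/s.
r = mv/(qB) = (3.34×10^-27)(7.96×10^5) / [(1×1.60×10^-19)(0.0495)] = 0.335 m.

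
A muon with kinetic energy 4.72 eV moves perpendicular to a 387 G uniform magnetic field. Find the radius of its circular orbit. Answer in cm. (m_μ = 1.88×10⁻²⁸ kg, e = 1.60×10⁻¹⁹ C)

r ≈ 0.272 cm

Convert the energy: K = 4.72 eV = 7.55×10^-19 J.
v = √(2K/m) = √(2·7.55×10^-19/1.88×10^-28) = 8.96×10^4 m/s.
r = mv/(qB) = (1.88×10^-28)(8.96×10^4) / [(1×1.60×10^-19)(0.0387)] = 2.72×10^-3 m.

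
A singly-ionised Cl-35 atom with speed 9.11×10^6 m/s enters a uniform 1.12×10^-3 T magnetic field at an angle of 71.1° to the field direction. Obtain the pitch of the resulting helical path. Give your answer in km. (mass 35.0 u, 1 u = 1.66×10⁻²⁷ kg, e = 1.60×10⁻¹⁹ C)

pitch ≈ 6.01 km

The velocity component along B is v∥ = v cos71.1° = 2.95×10^6 m/s.
The cyclotron period T = 2πm/(qB) = 2.04×10^-3 s is set by m, q, B alone.
Pitch = v∥·T = (2.95×10^6)(2.04×10^-3) = 6010 m.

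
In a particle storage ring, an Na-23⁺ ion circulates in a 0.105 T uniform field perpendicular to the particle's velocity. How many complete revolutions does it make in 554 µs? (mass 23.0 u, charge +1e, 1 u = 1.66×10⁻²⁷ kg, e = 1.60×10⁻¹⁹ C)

N = 38

T = 2πm/(qB) = 2π(3.818×10^-26) / [(1×1.60×10^-19)(0.105)] = 1.4279×10^-5 s.
N = t/T = 5.54×10^-4 / 1.4279×10^-5 ≈ 38.80, so 38 complete revolutions.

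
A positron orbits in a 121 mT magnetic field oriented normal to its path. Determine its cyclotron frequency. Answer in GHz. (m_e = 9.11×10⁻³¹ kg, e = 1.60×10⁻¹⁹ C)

f = qB/(2πm) = (1×1.60×10^-19)(0.121) / [2π(9.11×10^-31)] = 3.38×10^9 Hz.

f ≈ 3.38 GHz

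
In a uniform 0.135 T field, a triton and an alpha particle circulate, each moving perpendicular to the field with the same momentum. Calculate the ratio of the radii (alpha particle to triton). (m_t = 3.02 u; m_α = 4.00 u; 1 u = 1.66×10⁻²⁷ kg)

r = p/(qB) ⇒ at equal p, r ∝ 1/q.
r_{alpha particle}/r_{triton} = 0.500.

ratio ≈ 0.500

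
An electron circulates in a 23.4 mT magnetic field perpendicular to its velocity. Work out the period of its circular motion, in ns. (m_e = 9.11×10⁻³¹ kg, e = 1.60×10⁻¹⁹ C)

T ≈ 1.53 ns

The cyclotron period is independent of speed: T = 2πm/(qB).
T = 2π(9.11×10^-31) / [(1×1.60×10^-19)(0.0234)] = 1.53×10^-9 s.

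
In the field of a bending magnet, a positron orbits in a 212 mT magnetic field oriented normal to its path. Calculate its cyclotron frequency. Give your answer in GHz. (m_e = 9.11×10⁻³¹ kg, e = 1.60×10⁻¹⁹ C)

f ≈ 5.93 GHz

f = qB/(2πm) = (1×1.60×10^-19)(0.212) / [2π(9.11×10^-31)] = 5.93×10^9 Hz.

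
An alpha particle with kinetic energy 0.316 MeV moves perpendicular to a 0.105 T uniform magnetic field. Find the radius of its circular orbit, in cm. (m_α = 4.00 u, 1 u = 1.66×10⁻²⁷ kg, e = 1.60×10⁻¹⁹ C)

Convert the energy: K = 0.316 MeV = 5.06×10^-14 J.
v = √(2K/m) = √(2·5.06×10^-14/6.64×10^-27) = 3.90×10^6 m/s.
r = mv/(qB) = (6.64×10^-27)(3.90×10^6) / [(2×1.60×10^-19)(0.105)] = 0.771 m.

r ≈ 77.1 cm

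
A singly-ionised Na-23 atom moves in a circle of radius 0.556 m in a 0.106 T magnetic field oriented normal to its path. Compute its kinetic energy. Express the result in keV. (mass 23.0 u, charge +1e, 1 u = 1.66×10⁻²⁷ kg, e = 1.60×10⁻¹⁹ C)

K ≈ 7.28 keV

v = qBr/m = (1×1.60×10^-19)(0.106)(0.556) / (3.82×10^-26) = 2.47×10^5 m/s.
K = ½mv² = 0.5·(3.82×10^-26)·(2.47×10^5)² = 1.16×10^-15 J = 7.28 keV.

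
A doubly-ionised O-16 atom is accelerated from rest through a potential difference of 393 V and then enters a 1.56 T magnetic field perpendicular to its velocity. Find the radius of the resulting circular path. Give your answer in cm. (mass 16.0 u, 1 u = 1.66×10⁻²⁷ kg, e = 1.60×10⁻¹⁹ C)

r ≈ 0.518 cm

The kinetic energy gained is K = qV = (2×1.60×10^-19)(393) = 1.26×10^-16 J.
v = √(2K/m) = 9.73×10^4 m/s.
r = mv/(qB) = (2.66×10^-26)(9.73×10^4) / [(2×1.60×10^-19)(1.56)] = 5.18×10^-3 m.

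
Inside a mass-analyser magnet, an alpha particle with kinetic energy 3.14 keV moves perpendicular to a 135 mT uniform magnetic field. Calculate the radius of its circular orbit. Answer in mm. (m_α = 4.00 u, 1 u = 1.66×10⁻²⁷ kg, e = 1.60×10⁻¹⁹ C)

r ≈ 59.8 mm

Convert the energy: K = 3.14 keV = 5.02×10^-16 J.
v = √(2K/m) = √(2·5.02×10^-16/6.64×10^-27) = 3.89×10^5 m/s.
r = mv/(qB) = (6.64×10^-27)(3.89×10^5) / [(2×1.60×10^-19)(0.135)] = 0.0598 m.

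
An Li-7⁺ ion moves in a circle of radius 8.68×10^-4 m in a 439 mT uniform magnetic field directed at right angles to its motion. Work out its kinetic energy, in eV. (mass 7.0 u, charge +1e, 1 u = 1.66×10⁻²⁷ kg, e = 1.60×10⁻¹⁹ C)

K ≈ 1.000 eV

v = qBr/m = (1×1.60×10^-19)(0.439)(8.68×10^-4) / (1.16×10^-26) = 5250 m/s.
K = ½mv² = 0.5·(1.16×10^-26)·(5250)² = 1.60×10^-19 J = 1.000 eV.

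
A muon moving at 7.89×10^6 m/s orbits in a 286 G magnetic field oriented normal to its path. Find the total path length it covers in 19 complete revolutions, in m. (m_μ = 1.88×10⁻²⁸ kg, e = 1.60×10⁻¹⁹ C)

r = mv/(qB) = 0.324 m, so one revolution covers 2πr = 2.04 m.
In 19 revolutions: L = 19·2πr = 38.7 m.

L ≈ 38.7 m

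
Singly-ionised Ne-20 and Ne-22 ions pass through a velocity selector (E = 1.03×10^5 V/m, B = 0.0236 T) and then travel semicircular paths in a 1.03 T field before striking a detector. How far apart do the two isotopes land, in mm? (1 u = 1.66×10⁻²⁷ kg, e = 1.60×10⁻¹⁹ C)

Both emerge at v = E/B₁ = 4.36×10^6 m/s.
r = mv/(qB₂), so r₁ = 0.8792 m and r₂ = 0.9672 m, giving Δr = 0.0879 m.
After a semicircle each ion lands a diameter 2r from the entry slit, so the separation is 2Δr = 0.176 m.

Δd ≈ 176 mm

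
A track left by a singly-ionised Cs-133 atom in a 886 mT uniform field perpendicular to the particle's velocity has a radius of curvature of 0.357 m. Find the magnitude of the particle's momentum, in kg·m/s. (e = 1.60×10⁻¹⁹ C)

Since qvB = mv²/r, the momentum p = mv = qBr.
p = (1×1.60×10^-19)(0.886)(0.357) = 5.06×10^-20 kg·m/s.

p ≈ 5.06×10^-20 kg·m/s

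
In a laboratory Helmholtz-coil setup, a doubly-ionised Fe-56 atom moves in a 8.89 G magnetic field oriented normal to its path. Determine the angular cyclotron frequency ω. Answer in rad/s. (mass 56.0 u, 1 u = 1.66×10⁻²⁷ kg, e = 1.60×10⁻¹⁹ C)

ω = qB/m = (2×1.60×10^-19)(8.89×10^-4) / (9.30×10^-26) = 3060 rad/s.

ω ≈ 3060 rad/s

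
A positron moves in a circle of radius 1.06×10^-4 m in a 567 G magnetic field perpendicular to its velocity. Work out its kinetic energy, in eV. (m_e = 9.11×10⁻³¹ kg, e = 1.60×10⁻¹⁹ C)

v = qBr/m = (1×1.60×10^-19)(0.0567)(1.06×10^-4) / (9.11×10^-31) = 1.06×10^6 m/s.
K = ½mv² = 0.5·(9.11×10^-31)·(1.06×10^6)² = 5.08×10^-19 J = 3.17 eV.

K ≈ 3.17 eV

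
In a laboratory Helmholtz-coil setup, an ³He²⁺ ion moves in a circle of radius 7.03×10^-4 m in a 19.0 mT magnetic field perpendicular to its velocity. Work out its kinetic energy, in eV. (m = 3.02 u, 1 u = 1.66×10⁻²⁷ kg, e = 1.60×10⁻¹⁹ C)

K ≈ 0.0114 eV

v = qBr/m = (2×1.60×10^-19)(0.0190)(7.03×10^-4) / (5.01×10^-27) = 853 m/s.
K = ½mv² = 0.5·(5.01×10^-27)·(853)² = 1.82×10^-21 J = 0.0114 eV.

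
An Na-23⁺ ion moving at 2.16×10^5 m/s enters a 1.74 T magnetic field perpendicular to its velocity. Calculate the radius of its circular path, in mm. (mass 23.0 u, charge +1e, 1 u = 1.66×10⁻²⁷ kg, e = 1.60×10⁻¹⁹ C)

The magnetic force provides the centripetal force: qvB = mv²/r, so r = mv/(qB).
r = (3.82×10^-26 kg)(2.16×10^5 m/s) / [(1×1.60×10^-19 C)(1.74 T)] = 0.0296 m.

r ≈ 29.6 mm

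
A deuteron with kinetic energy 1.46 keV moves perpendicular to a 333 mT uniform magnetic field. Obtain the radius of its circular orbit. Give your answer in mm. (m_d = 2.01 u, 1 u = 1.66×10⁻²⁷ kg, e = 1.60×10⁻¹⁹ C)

Convert the energy: K = 1.46 keV = 2.34×10^-16 J.
v = √(2K/m) = √(2·2.34×10^-16/3.34×10^-27) = 3.74×10^5 m/s.
r = mv/(qB) = (3.34×10^-27)(3.74×10^5) / [(1×1.60×10^-19)(0.333)] = 0.0234 m.

r ≈ 23.4 mm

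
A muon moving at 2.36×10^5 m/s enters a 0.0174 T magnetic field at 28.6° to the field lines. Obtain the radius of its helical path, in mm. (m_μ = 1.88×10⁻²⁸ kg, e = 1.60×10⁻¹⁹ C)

r ≈ 7.63 mm

Only the perpendicular component v⊥ = v sin28.6° = 1.13×10^5 m/s is bent by the field.
r = m v⊥ /(qB) = (1.88×10^-28)(1.13×10^5) / [(1×1.60×10^-19)(0.0174)] = 7.63×10^-3 m.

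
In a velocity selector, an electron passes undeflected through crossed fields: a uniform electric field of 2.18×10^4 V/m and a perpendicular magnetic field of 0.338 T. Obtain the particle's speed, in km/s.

v ≈ 64.5 km/s

For zero net force, qE = qvB, so v = E/B.
v = (2.18×10^4) / (0.338) = 6.45×10^4 m/s.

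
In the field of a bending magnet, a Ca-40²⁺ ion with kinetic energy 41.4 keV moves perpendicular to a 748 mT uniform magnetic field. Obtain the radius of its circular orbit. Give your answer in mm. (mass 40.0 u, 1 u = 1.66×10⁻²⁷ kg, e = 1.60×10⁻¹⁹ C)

Convert the energy: K = 41.4 keV = 6.62×10^-15 J.
v = √(2K/m) = √(2·6.62×10^-15/6.64×10^-26) = 4.47×10^5 m/s.
r = mv/(qB) = (6.64×10^-26)(4.47×10^5) / [(2×1.60×10^-19)(0.748)] = 0.124 m.

r ≈ 124 mm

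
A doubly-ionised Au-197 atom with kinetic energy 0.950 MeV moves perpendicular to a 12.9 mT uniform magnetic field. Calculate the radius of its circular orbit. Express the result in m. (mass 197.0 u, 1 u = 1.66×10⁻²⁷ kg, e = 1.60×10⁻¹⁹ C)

Convert the energy: K = 0.950 MeV = 1.52×10^-13 J.
v = √(2K/m) = √(2·1.52×10^-13/3.27×10^-25) = 9.64×10^5 m/s.
r = mv/(qB) = (3.27×10^-25)(9.64×10^5) / [(2×1.60×10^-19)(0.0129)] = 76.4 m.

r ≈ 76.4 m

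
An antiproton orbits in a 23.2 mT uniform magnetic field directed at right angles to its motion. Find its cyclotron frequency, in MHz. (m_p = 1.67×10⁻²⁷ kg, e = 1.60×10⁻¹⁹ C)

f ≈ 0.354 MHz

f = qB/(2πm) = (1×1.60×10^-19)(0.0232) / [2π(1.67×10^-27)] = 3.54×10^5 Hz.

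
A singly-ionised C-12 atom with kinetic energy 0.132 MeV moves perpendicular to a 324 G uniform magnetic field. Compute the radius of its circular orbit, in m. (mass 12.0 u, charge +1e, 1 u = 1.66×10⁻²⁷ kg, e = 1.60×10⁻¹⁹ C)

Convert the energy: K = 0.132 MeV = 2.11×10^-14 J.
v = √(2K/m) = √(2·2.11×10^-14/1.99×10^-26) = 1.46×10^6 m/s.
r = mv/(qB) = (1.99×10^-26)(1.46×10^6) / [(1×1.60×10^-19)(0.0324)] = 5.60 m.

r ≈ 5.60 m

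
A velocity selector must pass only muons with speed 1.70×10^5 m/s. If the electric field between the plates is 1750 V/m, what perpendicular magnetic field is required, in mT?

B ≈ 10.3 mT

qE = qvB ⇒ B = E/v = (1750) / (1.70×10^5) = 0.0103 T.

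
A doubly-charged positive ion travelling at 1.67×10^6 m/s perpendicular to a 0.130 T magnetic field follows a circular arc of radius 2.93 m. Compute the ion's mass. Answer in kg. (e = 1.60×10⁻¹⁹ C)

qvB = mv²/r ⇒ m = qBr/v.
m = (2×1.60×10^-19)(0.130)(2.93) / (1.67×10^6) = 7.30×10^-26 kg.

m ≈ 7.30×10^-26 kg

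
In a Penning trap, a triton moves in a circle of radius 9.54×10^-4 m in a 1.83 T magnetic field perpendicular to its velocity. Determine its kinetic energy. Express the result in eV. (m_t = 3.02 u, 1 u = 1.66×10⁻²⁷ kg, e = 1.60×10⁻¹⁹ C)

v = qBr/m = (1×1.60×10^-19)(1.83)(9.54×10^-4) / (5.01×10^-27) = 5.57×10^4 m/s.
K = ½mv² = 0.5·(5.01×10^-27)·(5.57×10^4)² = 7.78×10^-18 J = 48.6 eV.

K ≈ 48.6 eV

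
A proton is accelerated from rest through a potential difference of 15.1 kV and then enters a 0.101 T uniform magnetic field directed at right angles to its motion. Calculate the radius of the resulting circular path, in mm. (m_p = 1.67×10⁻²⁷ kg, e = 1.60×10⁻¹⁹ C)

r ≈ 176 mm

The kinetic energy gained is K = qV = (1×1.60×10^-19)(1.51×10^4) = 2.42×10^-15 J.
v = √(2K/m) = 1.70×10^6 m/s.
r = mv/(qB) = (1.67×10^-27)(1.70×10^6) / [(1×1.60×10^-19)(0.101)] = 0.176 m.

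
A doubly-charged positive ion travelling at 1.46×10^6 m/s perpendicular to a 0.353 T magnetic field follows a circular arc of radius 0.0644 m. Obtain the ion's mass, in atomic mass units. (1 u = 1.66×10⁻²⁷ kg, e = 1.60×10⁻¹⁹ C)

m ≈ 3.00 u

qvB = mv²/r ⇒ m = qBr/v.
m = (2×1.60×10^-19)(0.353)(0.0644) / (1.46×10^6) = 4.98×10^-27 kg = 3.00 u.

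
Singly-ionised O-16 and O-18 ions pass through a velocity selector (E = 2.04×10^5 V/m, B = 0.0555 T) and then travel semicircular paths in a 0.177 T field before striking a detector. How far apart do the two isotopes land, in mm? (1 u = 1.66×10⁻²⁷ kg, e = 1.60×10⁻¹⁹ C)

Both emerge at v = E/B₁ = 3.68×10^6 m/s.
r = mv/(qB₂), so r₁ = 3.447 m and r₂ = 3.878 m, giving Δr = 0.431 m.
After a semicircle each ion lands a diameter 2r from the entry slit, so the separation is 2Δr = 0.862 m.

Δd ≈ 862 mm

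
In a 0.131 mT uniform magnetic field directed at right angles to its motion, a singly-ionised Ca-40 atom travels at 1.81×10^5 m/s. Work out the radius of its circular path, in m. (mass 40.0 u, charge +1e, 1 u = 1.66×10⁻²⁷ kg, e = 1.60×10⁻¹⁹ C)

The magnetic force provides the centripetal force: qvB = mv²/r, so r = mv/(qB).
r = (6.64×10^-26 kg)(1.81×10^5 m/s) / [(1×1.60×10^-19 C)(1.31×10^-4 T)] = 573 m.

r ≈ 573 m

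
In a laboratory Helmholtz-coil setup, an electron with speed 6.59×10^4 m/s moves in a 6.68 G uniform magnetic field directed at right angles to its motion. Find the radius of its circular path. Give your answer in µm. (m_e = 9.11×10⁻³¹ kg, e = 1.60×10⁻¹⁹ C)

r ≈ 562 µm

The magnetic force provides the centripetal force: qvB = mv²/r, so r = mv/(qB).
r = (9.11×10^-31 kg)(6.59×10^4 m/s) / [(1×1.60×10^-19 C)(6.68×10^-4 T)] = 5.62×10^-4 m.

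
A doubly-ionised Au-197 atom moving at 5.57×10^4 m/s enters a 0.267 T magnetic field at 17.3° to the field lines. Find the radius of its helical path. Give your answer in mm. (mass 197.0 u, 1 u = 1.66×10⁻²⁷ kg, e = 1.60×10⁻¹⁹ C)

r ≈ 63.4 mm

Only the perpendicular component v⊥ = v sin17.3° = 1.66×10^4 m/s is bent by the field.
r = m v⊥ /(qB) = (3.27×10^-25)(1.66×10^4) / [(2×1.60×10^-19)(0.267)] = 0.0634 m.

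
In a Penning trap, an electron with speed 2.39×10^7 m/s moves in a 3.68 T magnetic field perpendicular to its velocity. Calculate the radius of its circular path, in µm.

The magnetic force provides the centripetal force: qvB = mv²/r, so r = mv/(qB).
r = (9.11×10^-31 kg)(2.39×10^7 m/s) / [(1×1.60×10^-19 C)(3.68 T)] = 3.70×10^-5 m.

r ≈ 37.0 µm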